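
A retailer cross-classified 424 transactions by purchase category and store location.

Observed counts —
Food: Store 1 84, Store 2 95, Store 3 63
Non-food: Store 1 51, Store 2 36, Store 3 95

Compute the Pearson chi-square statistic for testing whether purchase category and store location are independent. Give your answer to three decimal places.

Row totals: 242, 182. Column totals: 135, 131, 158. Grand total N = 424.
Expected counts (row total × column total / N):
  Food, Store 1: 242×135/424 = 77.0519
  Food, Store 2: 242×131/424 = 74.7689
  Food, Store 3: 242×158/424 = 90.1792
  Non-food, Store 1: 182×135/424 = 57.9481
  Non-food, Store 2: 182×131/424 = 56.2311
  Non-food, Store 3: 182×158/424 = 67.8208
Contributions (O − E)²/E:
  (84 − 77.0519)²/77.0519 = 0.6265
  (95 − 74.7689)²/74.7689 = 5.4742
  (63 − 90.1792)²/90.1792 = 8.1916
  (51 − 57.9481)²/57.9481 = 0.8331
  (36 − 56.2311)²/56.2311 = 7.2788
  (95 − 67.8208)²/67.8208 = 10.8921
χ² = 0.6265 + 5.4742 + 8.1916 + 0.8331 + 7.2788 + 10.8921 = 33.296

33.296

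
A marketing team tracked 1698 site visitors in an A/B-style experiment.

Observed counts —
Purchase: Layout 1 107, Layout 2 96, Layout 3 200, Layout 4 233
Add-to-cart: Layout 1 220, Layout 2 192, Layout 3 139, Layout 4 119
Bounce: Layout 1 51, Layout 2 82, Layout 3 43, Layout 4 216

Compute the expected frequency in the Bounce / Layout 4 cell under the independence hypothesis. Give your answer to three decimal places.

Row total (Bounce) = 392; column total (Layout 4) = 568; grand total N = 1698.
Expected count = (row total × column total) / N = 392 × 568 / 1698 = 131.128.

131.128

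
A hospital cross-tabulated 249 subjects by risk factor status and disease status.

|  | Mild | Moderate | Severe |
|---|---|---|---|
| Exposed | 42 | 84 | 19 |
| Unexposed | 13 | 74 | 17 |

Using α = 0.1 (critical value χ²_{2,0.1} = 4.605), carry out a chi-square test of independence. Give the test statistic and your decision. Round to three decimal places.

9.543; reject H₀

Row totals: 145, 104. Column totals: 55, 158, 36. Grand total N = 249.
Expected counts (row total × column total / N):
  Exposed, Mild: 145×55/249 = 32.02811
  Exposed, Moderate: 145×158/249 = 92.00803
  Exposed, Severe: 145×36/249 = 20.96386
  Unexposed, Mild: 104×55/249 = 22.97189
  Unexposed, Moderate: 104×158/249 = 65.99197
  Unexposed, Severe: 104×36/249 = 15.03614
Contributions (O − E)²/E:
  (42 − 32.02811)²/32.02811 = 3.1047
  (84 − 92.00803)²/92.00803 = 0.6970
  (19 − 20.96386)²/20.96386 = 0.1840
  (13 − 22.97189)²/22.97189 = 4.3287
  (74 − 65.99197)²/65.99197 = 0.9718
  (17 − 15.03614)²/15.03614 = 0.2565
χ² = 3.1047 + 0.6970 + 0.1840 + 4.3287 + 0.9718 + 0.2565 = 9.543
df = (2−1)(3−1) = 2. Since 9.543 > 4.605, reject the null hypothesis of independence at α = 0.1.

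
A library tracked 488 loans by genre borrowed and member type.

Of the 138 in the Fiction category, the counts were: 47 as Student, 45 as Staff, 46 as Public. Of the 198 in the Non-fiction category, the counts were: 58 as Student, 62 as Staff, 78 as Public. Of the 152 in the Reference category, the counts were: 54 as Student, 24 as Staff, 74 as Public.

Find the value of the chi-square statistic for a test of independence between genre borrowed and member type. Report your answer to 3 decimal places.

15.570

Row totals: 138, 198, 152. Column totals: 159, 131, 198. Grand total N = 488.
Expected counts (row total × column total / N):
  Fiction, Student: 138×159/488 = 44.9631
  Fiction, Staff: 138×131/488 = 37.0451
  Fiction, Public: 138×198/488 = 55.9918
  Non-fiction, Student: 198×159/488 = 64.5123
  Non-fiction, Staff: 198×131/488 = 53.1516
  Non-fiction, Public: 198×198/488 = 80.3361
  Reference, Student: 152×159/488 = 49.5246
  Reference, Staff: 152×131/488 = 40.8033
  Reference, Public: 152×198/488 = 61.6721
Contributions (O − E)²/E:
  (47 − 44.9631)²/44.9631 = 0.0923
  (45 − 37.0451)²/37.0451 = 1.7082
  (46 − 55.9918)²/55.9918 = 1.7830
  (58 − 64.5123)²/64.5123 = 0.6574
  (62 − 53.1516)²/53.1516 = 1.4730
  (78 − 80.3361)²/80.3361 = 0.0679
  (54 − 49.5246)²/49.5246 = 0.4044
  (24 − 40.8033)²/40.8033 = 6.9198
  (74 − 61.6721)²/61.6721 = 2.4643
χ² = 0.0923 + 1.7082 + 1.7830 + 0.6574 + 1.4730 + 0.0679 + 0.4044 + 6.9198 + 2.4643 = 15.570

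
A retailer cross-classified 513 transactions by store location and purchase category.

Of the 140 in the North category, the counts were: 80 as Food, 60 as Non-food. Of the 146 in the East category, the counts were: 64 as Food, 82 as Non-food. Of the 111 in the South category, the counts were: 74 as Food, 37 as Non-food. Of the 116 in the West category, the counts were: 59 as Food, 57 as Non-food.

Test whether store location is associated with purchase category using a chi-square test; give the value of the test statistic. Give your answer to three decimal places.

14.258

Row totals: 140, 146, 111, 116. Column totals: 277, 236. Grand total N = 513.
Expected counts (row total × column total / N):
  North, Food: 140×277/513 = 75.5945
  North, Non-food: 140×236/513 = 64.4055
  East, Food: 146×277/513 = 78.8343
  East, Non-food: 146×236/513 = 67.1657
  South, Food: 111×277/513 = 59.9357
  South, Non-food: 111×236/513 = 51.0643
  West, Food: 116×277/513 = 62.6355
  West, Non-food: 116×236/513 = 53.3645
Contributions (O − E)²/E:
  (80 − 75.5945)²/75.5945 = 0.2567
  (60 − 64.4055)²/64.4055 = 0.3013
  (64 − 78.8343)²/78.8343 = 2.7914
  (82 − 67.1657)²/67.1657 = 3.2763
  (74 − 59.9357)²/59.9357 = 3.3003
  (37 − 51.0643)²/51.0643 = 3.8736
  (59 − 62.6355)²/62.6355 = 0.2110
  (57 − 53.3645)²/53.3645 = 0.2477
χ² = 0.2567 + 0.3013 + 2.7914 + 3.2763 + 3.3003 + 3.8736 + 0.2110 + 0.2477 = 14.258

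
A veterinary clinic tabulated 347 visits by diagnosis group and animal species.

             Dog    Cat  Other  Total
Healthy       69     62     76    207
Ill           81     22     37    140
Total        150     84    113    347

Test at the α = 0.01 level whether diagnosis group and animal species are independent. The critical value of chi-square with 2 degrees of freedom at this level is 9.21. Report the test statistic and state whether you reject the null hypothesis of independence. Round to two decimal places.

Grand total N = 347.
Expected counts (row total × column total / N):
  Healthy, Dog: 207×150/347 = 89.481
  Healthy, Cat: 207×84/347 = 50.110
  Healthy, Other: 207×113/347 = 67.409
  Ill, Dog: 140×150/347 = 60.519
  Ill, Cat: 140×84/347 = 33.890
  Ill, Other: 140×113/347 = 45.591
Contributions (O − E)²/E:
  (69 − 89.481)²/89.481 = 4.6878
  (62 − 50.110)²/50.110 = 2.8212
  (76 − 67.409)²/67.409 = 1.0949
  (81 − 60.519)²/60.519 = 6.9312
  (22 − 33.890)²/33.890 = 4.1715
  (37 − 45.591)²/45.591 = 1.6189
χ² = 4.6878 + 2.8212 + 1.0949 + 6.9312 + 4.1715 + 1.6189 = 21.33
df = (2−1)(3−1) = 2. Since 21.33 > 9.21, reject the null hypothesis of independence at α = 0.01.

21.33; reject H₀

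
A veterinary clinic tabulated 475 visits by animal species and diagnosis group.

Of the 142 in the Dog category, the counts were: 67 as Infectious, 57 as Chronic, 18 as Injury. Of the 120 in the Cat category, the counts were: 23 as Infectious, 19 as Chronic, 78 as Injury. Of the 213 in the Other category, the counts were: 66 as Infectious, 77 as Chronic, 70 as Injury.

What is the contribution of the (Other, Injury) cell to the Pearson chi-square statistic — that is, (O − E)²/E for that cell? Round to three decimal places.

0.265

Row total (Other) = 213; column total (Injury) = 166; N = 475.
Expected count E = 213 × 166 / 475 = 74.4379.
Contribution = (O − E)²/E = (70 − 74.4379)² / 74.4379 = 0.265.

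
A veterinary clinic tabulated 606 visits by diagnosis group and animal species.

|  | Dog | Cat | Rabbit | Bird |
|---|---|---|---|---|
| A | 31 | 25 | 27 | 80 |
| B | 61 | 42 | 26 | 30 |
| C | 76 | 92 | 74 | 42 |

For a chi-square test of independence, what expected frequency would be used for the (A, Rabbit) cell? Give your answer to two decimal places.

34.16

Row total (A) = 163; column total (Rabbit) = 127; grand total N = 606.
Expected count = (row total × column total) / N = 163 × 127 / 606 = 34.16.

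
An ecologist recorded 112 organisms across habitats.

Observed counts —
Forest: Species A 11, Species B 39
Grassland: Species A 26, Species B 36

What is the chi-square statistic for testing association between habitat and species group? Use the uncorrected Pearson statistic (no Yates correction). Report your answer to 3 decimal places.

4.972

Row totals: 50, 62. Column totals: 37, 75. Grand total N = 112.
Expected counts (row total × column total / N):
  Forest, Species A: 50×37/112 = 16.51786
  Forest, Species B: 50×75/112 = 33.48214
  Grassland, Species A: 62×37/112 = 20.48214
  Grassland, Species B: 62×75/112 = 41.51786
Contributions (O − E)²/E:
  (11 − 16.51786)²/16.51786 = 1.8433
  (39 − 33.48214)²/33.48214 = 0.9093
  (26 − 20.48214)²/20.48214 = 1.4865
  (36 − 41.51786)²/41.51786 = 0.7333
χ² = 1.8433 + 0.9093 + 1.4865 + 0.7333 = 4.972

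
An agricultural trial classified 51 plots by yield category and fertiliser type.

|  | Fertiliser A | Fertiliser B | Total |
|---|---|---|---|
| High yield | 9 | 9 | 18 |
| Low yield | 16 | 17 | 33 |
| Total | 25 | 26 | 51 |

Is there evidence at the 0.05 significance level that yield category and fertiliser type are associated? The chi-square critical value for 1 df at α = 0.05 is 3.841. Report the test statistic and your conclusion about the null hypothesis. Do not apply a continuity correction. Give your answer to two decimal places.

0.01; fail to reject H₀

Grand total N = 51.
Expected counts (row total × column total / N):
  High yield, Fertiliser A: 18×25/51 = 8.824
  High yield, Fertiliser B: 18×26/51 = 9.176
  Low yield, Fertiliser A: 33×25/51 = 16.176
  Low yield, Fertiliser B: 33×26/51 = 16.824
Contributions (O − E)²/E:
  (9 − 8.824)²/8.824 = 0.0035
  (9 − 9.176)²/9.176 = 0.0034
  (16 − 16.176)²/16.176 = 0.0019
  (17 − 16.824)²/16.824 = 0.0018
χ² = 0.0035 + 0.0034 + 0.0019 + 0.0018 = 0.01
df = (2−1)(2−1) = 1. Since 0.01 < 3.841, fail to reject the null hypothesis of independence at α = 0.05.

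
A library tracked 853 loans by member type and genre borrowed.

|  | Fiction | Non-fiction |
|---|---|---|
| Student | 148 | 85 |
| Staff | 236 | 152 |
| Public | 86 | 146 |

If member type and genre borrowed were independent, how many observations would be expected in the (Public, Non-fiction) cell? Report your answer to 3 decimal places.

Row total (Public) = 232; column total (Non-fiction) = 383; grand total N = 853.
Expected count = (row total × column total) / N = 232 × 383 / 853 = 104.169.

104.169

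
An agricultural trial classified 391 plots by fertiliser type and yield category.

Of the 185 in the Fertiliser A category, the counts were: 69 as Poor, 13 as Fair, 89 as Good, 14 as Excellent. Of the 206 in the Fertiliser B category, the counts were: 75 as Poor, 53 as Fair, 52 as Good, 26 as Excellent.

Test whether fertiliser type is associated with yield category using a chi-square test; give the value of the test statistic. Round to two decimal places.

Row totals: 185, 206. Column totals: 144, 66, 141, 40. Grand total N = 391.
Expected counts (row total × column total / N):
  Fertiliser A, Poor: 185×144/391 = 68.1330
  Fertiliser A, Fair: 185×66/391 = 31.2276
  Fertiliser A, Good: 185×141/391 = 66.7136
  Fertiliser A, Excellent: 185×40/391 = 18.9258
  Fertiliser B, Poor: 206×144/391 = 75.8670
  Fertiliser B, Fair: 206×66/391 = 34.7724
  Fertiliser B, Good: 206×141/391 = 74.2864
  Fertiliser B, Excellent: 206×40/391 = 21.0742
Contributions (O − E)²/E:
  (69 − 68.1330)²/68.1330 = 0.0110
  (13 − 31.2276)²/31.2276 = 10.6395
  (89 − 66.7136)²/66.7136 = 7.4450
  (14 − 18.9258)²/18.9258 = 1.2820
  (75 − 75.8670)²/75.8670 = 0.0099
  (53 − 34.7724)²/34.7724 = 9.5549
  (52 − 74.2864)²/74.2864 = 6.6861
  (26 − 21.0742)²/21.0742 = 1.1513
χ² = 0.0110 + 10.6395 + 7.4450 + 1.2820 + 0.0099 + 9.5549 + 6.6861 + 1.1513 = 36.78

36.78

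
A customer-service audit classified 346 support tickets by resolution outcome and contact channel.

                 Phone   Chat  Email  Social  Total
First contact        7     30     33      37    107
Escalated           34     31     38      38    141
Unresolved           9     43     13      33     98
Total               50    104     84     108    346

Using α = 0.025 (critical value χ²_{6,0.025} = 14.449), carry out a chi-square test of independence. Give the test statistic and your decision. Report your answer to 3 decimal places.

33.660; reject H₀

Grand total N = 346.
Expected counts (row total × column total / N):
  First contact, Phone: 107×50/346 = 15.4624
  First contact, Chat: 107×104/346 = 32.1618
  First contact, Email: 107×84/346 = 25.9769
  First contact, Social: 107×108/346 = 33.3988
  Escalated, Phone: 141×50/346 = 20.3757
  Escalated, Chat: 141×104/346 = 42.3815
  Escalated, Email: 141×84/346 = 34.2312
  Escalated, Social: 141×108/346 = 44.0116
  Unresolved, Phone: 98×50/346 = 14.1618
  Unresolved, Chat: 98×104/346 = 29.4566
  Unresolved, Email: 98×84/346 = 23.7919
  Unresolved, Social: 98×108/346 = 30.5896
Contributions (O − E)²/E:
  (7 − 15.4624)²/15.4624 = 4.6314
  (30 − 32.1618)²/32.1618 = 0.1453
  (33 − 25.9769)²/25.9769 = 1.8988
  (37 − 33.3988)²/33.3988 = 0.3883
  (34 − 20.3757)²/20.3757 = 9.1099
  (31 − 42.3815)²/42.3815 = 3.0565
  (38 − 34.2312)²/34.2312 = 0.4149
  (38 − 44.0116)²/44.0116 = 0.8211
  (9 − 14.1618)²/14.1618 = 1.8814
  (43 − 29.4566)²/29.4566 = 6.2269
  (13 − 23.7919)²/23.7919 = 4.8952
  (33 − 30.5896)²/30.5896 = 0.1899
χ² = 4.6314 + 0.1453 + 1.8988 + 0.3883 + 9.1099 + 3.0565 + 0.4149 + 0.8211 + 1.8814 + 6.2269 + 4.8952 + 0.1899 = 33.660
df = (3−1)(4−1) = 6. Since 33.660 > 14.449, reject the null hypothesis of independence at α = 0.025.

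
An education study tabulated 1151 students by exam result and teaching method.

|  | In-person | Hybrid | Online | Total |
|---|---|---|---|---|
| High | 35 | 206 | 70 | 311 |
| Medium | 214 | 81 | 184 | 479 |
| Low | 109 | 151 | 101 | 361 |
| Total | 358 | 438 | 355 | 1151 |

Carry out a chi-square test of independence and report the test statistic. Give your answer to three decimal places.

Grand total N = 1151.
Expected counts (row total × column total / N):
  High, In-person: 311×358/1151 = 96.7315
  High, Hybrid: 311×438/1151 = 118.3475
  High, Online: 311×355/1151 = 95.9209
  Medium, In-person: 479×358/1151 = 148.9852
  Medium, Hybrid: 479×438/1151 = 182.2780
  Medium, Online: 479×355/1151 = 147.7368
  Low, In-person: 361×358/1151 = 112.2832
  Low, Hybrid: 361×438/1151 = 137.3745
  Low, Online: 361×355/1151 = 111.3423
Contributions (O − E)²/E:
  (35 − 96.7315)²/96.7315 = 39.3954
  (206 − 118.3475)²/118.3475 = 64.9187
  (70 − 95.9209)²/95.9209 = 7.0047
  (214 − 148.9852)²/148.9852 = 28.3714
  (81 − 182.2780)²/182.2780 = 56.2725
  (184 − 147.7368)²/147.7368 = 8.9011
  (109 − 112.2832)²/112.2832 = 0.0960
  (151 − 137.3745)²/137.3745 = 1.3514
  (101 − 111.3423)²/111.3423 = 0.9607
χ² = 39.3954 + 64.9187 + 7.0047 + 28.3714 + 56.2725 + 8.9011 + 0.0960 + 1.3514 + 0.9607 = 207.272

207.272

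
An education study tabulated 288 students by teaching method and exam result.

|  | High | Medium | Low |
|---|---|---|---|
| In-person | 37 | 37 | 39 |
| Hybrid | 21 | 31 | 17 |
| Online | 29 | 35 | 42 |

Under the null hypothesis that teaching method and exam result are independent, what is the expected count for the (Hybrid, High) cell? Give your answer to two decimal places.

Row total (Hybrid) = 69; column total (High) = 87; grand total N = 288.
Expected count = (row total × column total) / N = 69 × 87 / 288 = 20.84.

20.84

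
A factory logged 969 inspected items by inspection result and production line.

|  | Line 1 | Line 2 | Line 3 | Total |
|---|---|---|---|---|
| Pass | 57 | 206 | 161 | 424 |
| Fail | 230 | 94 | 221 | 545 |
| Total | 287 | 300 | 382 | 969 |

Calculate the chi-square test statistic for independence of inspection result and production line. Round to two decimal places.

Grand total N = 969.
Expected counts (row total × column total / N):
  Pass, Line 1: 424×287/969 = 125.5810
  Pass, Line 2: 424×300/969 = 131.2693
  Pass, Line 3: 424×382/969 = 167.1496
  Fail, Line 1: 545×287/969 = 161.4190
  Fail, Line 2: 545×300/969 = 168.7307
  Fail, Line 3: 545×382/969 = 214.8504
Contributions (O − E)²/E:
  (57 − 125.5810)²/125.5810 = 37.4527
  (206 − 131.2693)²/131.2693 = 42.5437
  (161 − 167.1496)²/167.1496 = 0.2262
  (230 − 161.4190)²/161.4190 = 29.1375
  (94 − 168.7307)²/168.7307 = 33.0982
  (221 − 214.8504)²/214.8504 = 0.1760
χ² = 37.4527 + 42.5437 + 0.2262 + 29.1375 + 33.0982 + 0.1760 = 142.63

142.63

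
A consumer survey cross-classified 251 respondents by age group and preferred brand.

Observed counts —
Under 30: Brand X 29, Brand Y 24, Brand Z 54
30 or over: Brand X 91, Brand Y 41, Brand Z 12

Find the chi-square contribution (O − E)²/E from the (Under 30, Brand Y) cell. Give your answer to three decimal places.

0.497

Row total (Under 30) = 107; column total (Brand Y) = 65; N = 251.
Expected count E = 107 × 65 / 251 = 27.70916.
Contribution = (O − E)²/E = (24 − 27.70916)² / 27.70916 = 0.497.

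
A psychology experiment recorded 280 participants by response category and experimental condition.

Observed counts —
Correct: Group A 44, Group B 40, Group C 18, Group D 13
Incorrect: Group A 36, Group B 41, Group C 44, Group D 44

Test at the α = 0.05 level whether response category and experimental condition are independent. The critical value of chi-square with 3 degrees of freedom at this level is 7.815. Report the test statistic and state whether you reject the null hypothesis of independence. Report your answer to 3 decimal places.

Row totals: 115, 165. Column totals: 80, 81, 62, 57. Grand total N = 280.
Expected counts (row total × column total / N):
  Correct, Group A: 115×80/280 = 32.85714
  Correct, Group B: 115×81/280 = 33.26786
  Correct, Group C: 115×62/280 = 25.46429
  Correct, Group D: 115×57/280 = 23.41071
  Incorrect, Group A: 165×80/280 = 47.14286
  Incorrect, Group B: 165×81/280 = 47.73214
  Incorrect, Group C: 165×62/280 = 36.53571
  Incorrect, Group D: 165×57/280 = 33.58929
Contributions (O − E)²/E:
  (44 − 32.85714)²/32.85714 = 3.7789
  (40 − 33.26786)²/33.26786 = 1.3623
  (18 − 25.46429)²/25.46429 = 2.1880
  (13 − 23.41071)²/23.41071 = 4.6296
  (36 − 47.14286)²/47.14286 = 2.6338
  (41 − 47.73214)²/47.73214 = 0.9495
  (44 − 36.53571)²/36.53571 = 1.5250
  (44 − 33.58929)²/33.58929 = 3.2267
χ² = 3.7789 + 1.3623 + 2.1880 + 4.6296 + 2.6338 + 0.9495 + 1.5250 + 3.2267 = 20.294
df = (2−1)(4−1) = 3. Since 20.294 > 7.815, reject the null hypothesis of independence at α = 0.05.

20.294; reject H₀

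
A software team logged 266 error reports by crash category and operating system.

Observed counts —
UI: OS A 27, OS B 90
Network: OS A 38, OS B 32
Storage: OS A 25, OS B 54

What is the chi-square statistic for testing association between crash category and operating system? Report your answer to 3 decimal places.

Row totals: 117, 70, 79. Column totals: 90, 176. Grand total N = 266.
Expected counts (row total × column total / N):
  UI, OS A: 117×90/266 = 39.5865
  UI, OS B: 117×176/266 = 77.4135
  Network, OS A: 70×90/266 = 23.6842
  Network, OS B: 70×176/266 = 46.3158
  Storage, OS A: 79×90/266 = 26.7293
  Storage, OS B: 79×176/266 = 52.2707
Contributions (O − E)²/E:
  (27 − 39.5865)²/39.5865 = 4.0019
  (90 − 77.4135)²/77.4135 = 2.0464
  (38 − 23.6842)²/23.6842 = 8.6531
  (32 − 46.3158)²/46.3158 = 4.4249
  (25 − 26.7293)²/26.7293 = 0.1119
  (54 − 52.2707)²/52.2707 = 0.0572
χ² = 4.0019 + 2.0464 + 8.6531 + 4.4249 + 0.1119 + 0.0572 = 19.295

19.295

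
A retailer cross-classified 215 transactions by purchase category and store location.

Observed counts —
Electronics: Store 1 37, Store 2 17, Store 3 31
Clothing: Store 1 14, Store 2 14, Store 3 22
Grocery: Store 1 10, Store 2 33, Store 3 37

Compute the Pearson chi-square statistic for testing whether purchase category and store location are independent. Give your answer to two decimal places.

Row totals: 85, 50, 80. Column totals: 61, 64, 90. Grand total N = 215.
Expected counts (row total × column total / N):
  Electronics, Store 1: 85×61/215 = 24.116
  Electronics, Store 2: 85×64/215 = 25.302
  Electronics, Store 3: 85×90/215 = 35.581
  Clothing, Store 1: 50×61/215 = 14.186
  Clothing, Store 2: 50×64/215 = 14.884
  Clothing, Store 3: 50×90/215 = 20.930
  Grocery, Store 1: 80×61/215 = 22.698
  Grocery, Store 2: 80×64/215 = 23.814
  Grocery, Store 3: 80×90/215 = 33.488
Contributions (O − E)²/E:
  (37 − 24.116)²/24.116 = 6.8833
  (17 − 25.302)²/25.302 = 2.7240
  (31 − 35.581)²/35.581 = 0.5898
  (14 − 14.186)²/14.186 = 0.0024
  (14 − 14.884)²/14.884 = 0.0525
  (22 − 20.930)²/20.930 = 0.0547
  (10 − 22.698)²/22.698 = 7.1037
  (33 − 23.814)²/23.814 = 3.5434
  (37 − 33.488)²/33.488 = 0.3683
χ² = 6.8833 + 2.7240 + 0.5898 + 0.0024 + 0.0525 + 0.0547 + 7.1037 + 3.5434 + 0.3683 = 21.32

21.32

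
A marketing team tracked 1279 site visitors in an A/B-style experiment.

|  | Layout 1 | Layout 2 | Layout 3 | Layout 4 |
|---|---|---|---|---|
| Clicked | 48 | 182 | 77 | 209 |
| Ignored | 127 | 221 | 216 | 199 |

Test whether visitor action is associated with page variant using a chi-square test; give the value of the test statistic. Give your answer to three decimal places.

Row totals: 516, 763. Column totals: 175, 403, 293, 408. Grand total N = 1279.
Expected counts (row total × column total / N):
  Clicked, Layout 1: 516×175/1279 = 70.6020
  Clicked, Layout 2: 516×403/1279 = 162.5864
  Clicked, Layout 3: 516×293/1279 = 118.2080
  Clicked, Layout 4: 516×408/1279 = 164.6036
  Ignored, Layout 1: 763×175/1279 = 104.3980
  Ignored, Layout 2: 763×403/1279 = 240.4136
  Ignored, Layout 3: 763×293/1279 = 174.7920
  Ignored, Layout 4: 763×408/1279 = 243.3964
Contributions (O − E)²/E:
  (48 − 70.6020)²/70.6020 = 7.2356
  (182 − 162.5864)²/162.5864 = 2.3181
  (77 − 118.2080)²/118.2080 = 14.3653
  (209 − 164.6036)²/164.6036 = 11.9745
  (127 − 104.3980)²/104.3980 = 4.8933
  (221 − 240.4136)²/240.4136 = 1.5677
  (216 − 174.7920)²/174.7920 = 9.7150
  (199 − 243.3964)²/243.3964 = 8.0981
χ² = 7.2356 + 2.3181 + 14.3653 + 11.9745 + 4.8933 + 1.5677 + 9.7150 + 8.0981 = 60.168

60.168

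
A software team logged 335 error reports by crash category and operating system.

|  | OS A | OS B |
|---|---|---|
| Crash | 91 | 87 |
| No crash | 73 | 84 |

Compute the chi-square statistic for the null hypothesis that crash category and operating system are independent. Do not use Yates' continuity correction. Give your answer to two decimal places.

0.71

Row totals: 178, 157. Column totals: 164, 171. Grand total N = 335.
Expected counts (row total × column total / N):
  Crash, OS A: 178×164/335 = 87.140
  Crash, OS B: 178×171/335 = 90.860
  No crash, OS A: 157×164/335 = 76.860
  No crash, OS B: 157×171/335 = 80.140
Contributions (O − E)²/E:
  (91 − 87.140)²/87.140 = 0.1710
  (87 − 90.860)²/90.860 = 0.1640
  (73 − 76.860)²/76.860 = 0.1939
  (84 − 80.140)²/80.140 = 0.1859
χ² = 0.1710 + 0.1640 + 0.1939 + 0.1859 = 0.71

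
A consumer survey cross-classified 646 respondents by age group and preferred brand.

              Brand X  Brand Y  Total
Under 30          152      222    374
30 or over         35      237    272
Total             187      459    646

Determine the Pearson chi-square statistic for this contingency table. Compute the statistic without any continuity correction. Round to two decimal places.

59.06

Grand total N = 646.
Expected counts (row total × column total / N):
  Under 30, Brand X: 374×187/646 = 108.2632
  Under 30, Brand Y: 374×459/646 = 265.7368
  30 or over, Brand X: 272×187/646 = 78.7368
  30 or over, Brand Y: 272×459/646 = 193.2632
Contributions (O − E)²/E:
  (152 − 108.2632)²/108.2632 = 17.6690
  (222 − 265.7368)²/265.7368 = 7.1985
  (35 − 78.7368)²/78.7368 = 24.2950
  (237 − 193.2632)²/193.2632 = 9.8979
χ² = 17.6690 + 7.1985 + 24.2950 + 9.8979 = 59.06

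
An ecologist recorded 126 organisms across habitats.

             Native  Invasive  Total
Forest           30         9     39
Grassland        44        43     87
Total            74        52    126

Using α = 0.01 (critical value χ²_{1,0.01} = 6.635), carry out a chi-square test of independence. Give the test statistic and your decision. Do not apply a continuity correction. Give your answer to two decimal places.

Grand total N = 126.
Expected counts (row total × column total / N):
  Forest, Native: 39×74/126 = 22.905
  Forest, Invasive: 39×52/126 = 16.095
  Grassland, Native: 87×74/126 = 51.095
  Grassland, Invasive: 87×52/126 = 35.905
Contributions (O − E)²/E:
  (30 − 22.905)²/22.905 = 2.1977
  (9 − 16.095)²/16.095 = 3.1276
  (44 − 51.095)²/51.095 = 0.9852
  (43 − 35.905)²/35.905 = 1.4020
χ² = 2.1977 + 3.1276 + 0.9852 + 1.4020 = 7.71
df = (2−1)(2−1) = 1. Since 7.71 > 6.635, reject the null hypothesis of independence at α = 0.01.

7.71; reject H₀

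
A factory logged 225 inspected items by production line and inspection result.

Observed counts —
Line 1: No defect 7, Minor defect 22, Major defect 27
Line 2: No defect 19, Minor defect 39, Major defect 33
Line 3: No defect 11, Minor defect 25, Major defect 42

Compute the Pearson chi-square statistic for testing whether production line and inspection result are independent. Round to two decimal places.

Row totals: 56, 91, 78. Column totals: 37, 86, 102. Grand total N = 225.
Expected counts (row total × column total / N):
  Line 1, No defect: 56×37/225 = 9.209
  Line 1, Minor defect: 56×86/225 = 21.404
  Line 1, Major defect: 56×102/225 = 25.387
  Line 2, No defect: 91×37/225 = 14.964
  Line 2, Minor defect: 91×86/225 = 34.782
  Line 2, Major defect: 91×102/225 = 41.253
  Line 3, No defect: 78×37/225 = 12.827
  Line 3, Minor defect: 78×86/225 = 29.813
  Line 3, Major defect: 78×102/225 = 35.360
Contributions (O − E)²/E:
  (7 − 9.209)²/9.209 = 0.5299
  (22 − 21.404)²/21.404 = 0.0166
  (27 − 25.387)²/25.387 = 0.1025
  (19 − 14.964)²/14.964 = 1.0886
  (39 − 34.782)²/34.782 = 0.5115
  (33 − 41.253)²/41.253 = 1.6511
  (11 − 12.827)²/12.827 = 0.2602
  (25 − 29.813)²/29.813 = 0.7770
  (42 − 35.360)²/35.360 = 1.2469
χ² = 0.5299 + 0.0166 + 0.1025 + 1.0886 + 0.5115 + 1.6511 + 0.2602 + 0.7770 + 1.2469 = 6.18

6.18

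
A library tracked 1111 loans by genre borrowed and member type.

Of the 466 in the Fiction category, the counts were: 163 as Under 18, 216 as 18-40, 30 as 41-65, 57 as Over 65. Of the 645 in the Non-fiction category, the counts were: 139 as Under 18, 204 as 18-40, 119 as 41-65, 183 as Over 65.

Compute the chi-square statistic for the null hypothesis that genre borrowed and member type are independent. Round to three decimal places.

Row totals: 466, 645. Column totals: 302, 420, 149, 240. Grand total N = 1111.
Expected counts (row total × column total / N):
  Fiction, Under 18: 466×302/1111 = 126.6715
  Fiction, 18-40: 466×420/1111 = 176.1656
  Fiction, 41-65: 466×149/1111 = 62.4968
  Fiction, Over 65: 466×240/1111 = 100.6661
  Non-fiction, Under 18: 645×302/1111 = 175.3285
  Non-fiction, 18-40: 645×420/1111 = 243.8344
  Non-fiction, 41-65: 645×149/1111 = 86.5032
  Non-fiction, Over 65: 645×240/1111 = 139.3339
Contributions (O − E)²/E:
  (163 − 126.6715)²/126.6715 = 10.4188
  (216 − 176.1656)²/176.1656 = 9.0073
  (30 − 62.4968)²/62.4968 = 16.8975
  (57 − 100.6661)²/100.6661 = 18.9411
  (139 − 175.3285)²/175.3285 = 7.5274
  (204 − 243.8344)²/243.8344 = 6.5076
  (119 − 86.5032)²/86.5032 = 12.2081
  (183 − 139.3339)²/139.3339 = 13.6846
χ² = 10.4188 + 9.0073 + 16.8975 + 18.9411 + 7.5274 + 6.5076 + 12.2081 + 13.6846 = 95.192

95.192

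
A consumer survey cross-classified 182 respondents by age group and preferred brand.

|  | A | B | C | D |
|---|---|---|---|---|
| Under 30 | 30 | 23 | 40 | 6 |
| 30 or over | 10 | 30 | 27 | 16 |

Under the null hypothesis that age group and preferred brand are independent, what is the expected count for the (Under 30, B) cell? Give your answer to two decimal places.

28.83

Row total (Under 30) = 99; column total (B) = 53; grand total N = 182.
Expected count = (row total × column total) / N = 99 × 53 / 182 = 28.83.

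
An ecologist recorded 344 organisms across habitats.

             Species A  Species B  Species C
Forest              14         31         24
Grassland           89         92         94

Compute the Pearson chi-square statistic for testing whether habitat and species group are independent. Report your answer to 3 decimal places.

4.722

Row totals: 69, 275. Column totals: 103, 123, 118. Grand total N = 344.
Expected counts (row total × column total / N):
  Forest, Species A: 69×103/344 = 20.6599
  Forest, Species B: 69×123/344 = 24.6715
  Forest, Species C: 69×118/344 = 23.6686
  Grassland, Species A: 275×103/344 = 82.3401
  Grassland, Species B: 275×123/344 = 98.3285
  Grassland, Species C: 275×118/344 = 94.3314
Contributions (O − E)²/E:
  (14 − 20.6599)²/20.6599 = 2.1469
  (31 − 24.6715)²/24.6715 = 1.6233
  (24 − 23.6686)²/23.6686 = 0.0046
  (89 − 82.3401)²/82.3401 = 0.5387
  (92 − 98.3285)²/98.3285 = 0.4073
  (94 − 94.3314)²/94.3314 = 0.0012
χ² = 2.1469 + 1.6233 + 0.0046 + 0.5387 + 0.4073 + 0.0012 = 4.722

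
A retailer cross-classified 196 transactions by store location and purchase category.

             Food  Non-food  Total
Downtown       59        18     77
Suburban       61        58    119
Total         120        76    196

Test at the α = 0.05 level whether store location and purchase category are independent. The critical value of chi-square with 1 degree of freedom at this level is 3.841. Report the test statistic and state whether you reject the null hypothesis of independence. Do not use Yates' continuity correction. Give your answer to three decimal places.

Grand total N = 196.
Expected counts (row total × column total / N):
  Downtown, Food: 77×120/196 = 47.1429
  Downtown, Non-food: 77×76/196 = 29.8571
  Suburban, Food: 119×120/196 = 72.8571
  Suburban, Non-food: 119×76/196 = 46.1429
Contributions (O − E)²/E:
  (59 − 47.1429)²/47.1429 = 2.9822
  (18 − 29.8571)²/29.8571 = 4.7088
  (61 − 72.8571)²/72.8571 = 1.9297
  (58 − 46.1429)²/46.1429 = 3.0469
χ² = 2.9822 + 4.7088 + 1.9297 + 3.0469 = 12.668
df = (2−1)(2−1) = 1. Since 12.668 > 3.841, reject the null hypothesis of independence at α = 0.05.

12.668; reject H₀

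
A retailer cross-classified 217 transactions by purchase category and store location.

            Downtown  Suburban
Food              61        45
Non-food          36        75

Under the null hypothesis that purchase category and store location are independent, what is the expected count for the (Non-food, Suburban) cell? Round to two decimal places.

61.38

Row total (Non-food) = 111; column total (Suburban) = 120; grand total N = 217.
Expected count = (row total × column total) / N = 111 × 120 / 217 = 61.38.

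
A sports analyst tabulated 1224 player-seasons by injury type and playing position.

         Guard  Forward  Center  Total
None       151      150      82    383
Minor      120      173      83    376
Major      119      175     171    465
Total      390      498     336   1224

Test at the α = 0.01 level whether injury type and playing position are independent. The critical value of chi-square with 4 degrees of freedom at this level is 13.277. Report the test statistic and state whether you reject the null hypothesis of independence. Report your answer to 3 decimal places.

Grand total N = 1224.
Expected counts (row total × column total / N):
  None, Guard: 383×390/1224 = 122.0343
  None, Forward: 383×498/1224 = 155.8284
  None, Center: 383×336/1224 = 105.1373
  Minor, Guard: 376×390/1224 = 119.8039
  Minor, Forward: 376×498/1224 = 152.9804
  Minor, Center: 376×336/1224 = 103.2157
  Major, Guard: 465×390/1224 = 148.1618
  Major, Forward: 465×498/1224 = 189.1912
  Major, Center: 465×336/1224 = 127.6471
Contributions (O − E)²/E:
  (151 − 122.0343)²/122.0343 = 6.8752
  (150 − 155.8284)²/155.8284 = 0.2180
  (82 − 105.1373)²/105.1373 = 5.0918
  (120 − 119.8039)²/119.8039 = 0.0003
  (173 − 152.9804)²/152.9804 = 2.6198
  (83 − 103.2157)²/103.2157 = 3.9594
  (119 − 148.1618)²/148.1618 = 5.7397
  (175 − 189.1912)²/189.1912 = 1.0645
  (171 − 127.6471)²/127.6471 = 14.7240
χ² = 6.8752 + 0.2180 + 5.0918 + 0.0003 + 2.6198 + 3.9594 + 5.7397 + 1.0645 + 14.7240 = 40.293
df = (3−1)(3−1) = 4. Since 40.293 > 13.277, reject the null hypothesis of independence at α = 0.01.

40.293; reject H₀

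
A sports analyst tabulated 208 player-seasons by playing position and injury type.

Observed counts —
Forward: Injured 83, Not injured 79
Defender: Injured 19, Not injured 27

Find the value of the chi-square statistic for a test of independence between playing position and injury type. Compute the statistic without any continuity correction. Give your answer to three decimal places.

Row totals: 162, 46. Column totals: 102, 106. Grand total N = 208.
Expected counts (row total × column total / N):
  Forward, Injured: 162×102/208 = 79.4423
  Forward, Not injured: 162×106/208 = 82.5577
  Defender, Injured: 46×102/208 = 22.5577
  Defender, Not injured: 46×106/208 = 23.4423
Contributions (O − E)²/E:
  (83 − 79.4423)²/79.4423 = 0.1593
  (79 − 82.5577)²/82.5577 = 0.1533
  (19 − 22.5577)²/22.5577 = 0.5611
  (27 − 23.4423)²/23.4423 = 0.5399
χ² = 0.1593 + 0.1533 + 0.5611 + 0.5399 = 1.414

1.414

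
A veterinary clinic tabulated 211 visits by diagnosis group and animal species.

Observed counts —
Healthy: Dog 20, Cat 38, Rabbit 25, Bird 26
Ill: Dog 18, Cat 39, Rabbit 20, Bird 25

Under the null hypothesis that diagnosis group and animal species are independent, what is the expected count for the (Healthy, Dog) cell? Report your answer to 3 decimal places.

Row total (Healthy) = 109; column total (Dog) = 38; grand total N = 211.
Expected count = (row total × column total) / N = 109 × 38 / 211 = 19.630.

19.630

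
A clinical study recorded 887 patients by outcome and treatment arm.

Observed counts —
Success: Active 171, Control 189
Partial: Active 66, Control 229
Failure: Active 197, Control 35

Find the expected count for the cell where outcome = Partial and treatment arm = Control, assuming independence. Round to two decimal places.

150.66

Row total (Partial) = 295; column total (Control) = 453; grand total N = 887.
Expected count = (row total × column total) / N = 295 × 453 / 887 = 150.66.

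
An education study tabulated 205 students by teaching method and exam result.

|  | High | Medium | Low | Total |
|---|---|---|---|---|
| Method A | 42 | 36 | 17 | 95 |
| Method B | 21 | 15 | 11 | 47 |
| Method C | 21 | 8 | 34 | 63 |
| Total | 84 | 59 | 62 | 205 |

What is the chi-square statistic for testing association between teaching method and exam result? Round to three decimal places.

27.104

Grand total N = 205.
Expected counts (row total × column total / N):
  Method A, High: 95×84/205 = 38.9268
  Method A, Medium: 95×59/205 = 27.3415
  Method A, Low: 95×62/205 = 28.7317
  Method B, High: 47×84/205 = 19.2585
  Method B, Medium: 47×59/205 = 13.5268
  Method B, Low: 47×62/205 = 14.2146
  Method C, High: 63×84/205 = 25.8146
  Method C, Medium: 63×59/205 = 18.1317
  Method C, Low: 63×62/205 = 19.0537
Contributions (O − E)²/E:
  (42 − 38.9268)²/38.9268 = 0.2426
  (36 − 27.3415)²/27.3415 = 2.7420
  (17 − 28.7317)²/28.7317 = 4.7903
  (21 − 19.2585)²/19.2585 = 0.1575
  (15 − 13.5268)²/13.5268 = 0.1604
  (11 − 14.2146)²/14.2146 = 0.7270
  (21 − 25.8146)²/25.8146 = 0.8980
  (8 − 18.1317)²/18.1317 = 5.6614
  (34 − 19.0537)²/19.0537 = 11.7243
χ² = 0.2426 + 2.7420 + 4.7903 + 0.1575 + 0.1604 + 0.7270 + 0.8980 + 5.6614 + 11.7243 = 27.104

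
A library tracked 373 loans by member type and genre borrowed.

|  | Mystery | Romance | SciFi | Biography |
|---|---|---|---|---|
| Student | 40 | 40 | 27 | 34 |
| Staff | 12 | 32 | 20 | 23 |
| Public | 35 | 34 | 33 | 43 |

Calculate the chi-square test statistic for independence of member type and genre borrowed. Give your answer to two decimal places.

Row totals: 141, 87, 145. Column totals: 87, 106, 80, 100. Grand total N = 373.
Expected counts (row total × column total / N):
  Student, Mystery: 141×87/373 = 32.887
  Student, Romance: 141×106/373 = 40.070
  Student, SciFi: 141×80/373 = 30.241
  Student, Biography: 141×100/373 = 37.802
  Staff, Mystery: 87×87/373 = 20.292
  Staff, Romance: 87×106/373 = 24.724
  Staff, SciFi: 87×80/373 = 18.660
  Staff, Biography: 87×100/373 = 23.324
  Public, Mystery: 145×87/373 = 33.820
  Public, Romance: 145×106/373 = 41.206
  Public, SciFi: 145×80/373 = 31.099
  Public, Biography: 145×100/373 = 38.874
Contributions (O − E)²/E:
  (40 − 32.887)²/32.887 = 1.5384
  (40 − 40.070)²/40.070 = 0.0001
  (27 − 30.241)²/30.241 = 0.3473
  (34 − 37.802)²/37.802 = 0.3824
  (12 − 20.292)²/20.292 = 3.3884
  (32 − 24.724)²/24.724 = 2.1412
  (20 − 18.660)²/18.660 = 0.0962
  (23 − 23.324)²/23.324 = 0.0045
  (35 − 33.820)²/33.820 = 0.0412
  (34 − 41.206)²/41.206 = 1.2602
  (33 − 31.099)²/31.099 = 0.1162
  (43 − 38.874)²/38.874 = 0.4379
χ² = 1.5384 + 0.0001 + 0.3473 + 0.3824 + 3.3884 + 2.1412 + 0.0962 + 0.0045 + 0.0412 + 1.2602 + 0.1162 + 0.4379 = 9.75

9.75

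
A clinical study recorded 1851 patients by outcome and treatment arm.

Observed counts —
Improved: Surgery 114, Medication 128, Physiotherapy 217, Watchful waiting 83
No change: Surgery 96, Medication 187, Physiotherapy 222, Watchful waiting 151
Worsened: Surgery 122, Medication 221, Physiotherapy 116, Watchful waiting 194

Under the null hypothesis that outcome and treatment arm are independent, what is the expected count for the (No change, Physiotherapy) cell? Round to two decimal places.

196.69

Row total (No change) = 656; column total (Physiotherapy) = 555; grand total N = 1851.
Expected count = (row total × column total) / N = 656 × 555 / 1851 = 196.69.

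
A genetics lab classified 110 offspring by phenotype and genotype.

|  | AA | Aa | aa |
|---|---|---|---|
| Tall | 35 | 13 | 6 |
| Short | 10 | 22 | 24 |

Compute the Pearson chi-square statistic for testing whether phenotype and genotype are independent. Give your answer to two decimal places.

26.98

Row totals: 54, 56. Column totals: 45, 35, 30. Grand total N = 110.
Expected counts (row total × column total / N):
  Tall, AA: 54×45/110 = 22.091
  Tall, Aa: 54×35/110 = 17.182
  Tall, aa: 54×30/110 = 14.727
  Short, AA: 56×45/110 = 22.909
  Short, Aa: 56×35/110 = 17.818
  Short, aa: 56×30/110 = 15.273
Contributions (O − E)²/E:
  (35 − 22.091)²/22.091 = 7.5434
  (13 − 17.182)²/17.182 = 1.0179
  (6 − 14.727)²/14.727 = 5.1715
  (10 − 22.909)²/22.909 = 7.2741
  (22 − 17.818)²/17.818 = 0.9815
  (24 − 15.273)²/15.273 = 4.9866
χ² = 7.5434 + 1.0179 + 5.1715 + 7.2741 + 0.9815 + 4.9866 = 26.98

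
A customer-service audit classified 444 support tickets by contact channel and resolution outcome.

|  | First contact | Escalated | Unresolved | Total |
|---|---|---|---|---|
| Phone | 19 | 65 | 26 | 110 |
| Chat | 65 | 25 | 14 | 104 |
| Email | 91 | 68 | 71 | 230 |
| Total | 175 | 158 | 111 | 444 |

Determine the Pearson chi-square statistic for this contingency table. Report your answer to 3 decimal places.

59.854

Grand total N = 444.
Expected counts (row total × column total / N):
  Phone, First contact: 110×175/444 = 43.3559
  Phone, Escalated: 110×158/444 = 39.1441
  Phone, Unresolved: 110×111/444 = 27.5000
  Chat, First contact: 104×175/444 = 40.9910
  Chat, Escalated: 104×158/444 = 37.0090
  Chat, Unresolved: 104×111/444 = 26.0000
  Email, First contact: 230×175/444 = 90.6532
  Email, Escalated: 230×158/444 = 81.8468
  Email, Unresolved: 230×111/444 = 57.5000
Contributions (O − E)²/E:
  (19 − 43.3559)²/43.3559 = 13.6823
  (65 − 39.1441)²/39.1441 = 17.0786
  (26 − 27.5000)²/27.5000 = 0.0818
  (65 − 40.9910)²/40.9910 = 14.0624
  (25 − 37.0090)²/37.0090 = 3.8968
  (14 − 26.0000)²/26.0000 = 5.5385
  (91 − 90.6532)²/90.6532 = 0.0013
  (68 − 81.8468)²/81.8468 = 2.3426
  (71 − 57.5000)²/57.5000 = 3.1696
χ² = 13.6823 + 17.0786 + 0.0818 + 14.0624 + 3.8968 + 5.5385 + 0.0013 + 2.3426 + 3.1696 = 59.854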